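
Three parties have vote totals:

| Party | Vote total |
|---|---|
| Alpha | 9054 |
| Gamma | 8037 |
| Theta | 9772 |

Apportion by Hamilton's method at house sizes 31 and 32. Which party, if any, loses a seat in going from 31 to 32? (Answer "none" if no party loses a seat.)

none

At 31 seats: Alpha 11, Gamma 9, Theta 11.
At 32 seats: Alpha 11, Gamma 9, Theta 12.
No party's allocation decreased.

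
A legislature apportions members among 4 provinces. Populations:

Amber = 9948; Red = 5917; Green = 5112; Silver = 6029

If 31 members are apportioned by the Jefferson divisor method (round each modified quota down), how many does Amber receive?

11

Standard divisor 27006/31 ≈ 871.161; standard quotas: Amber 11.419, Red 6.792, Green 5.868, Silver 6.921.
Rounding down gives 11, 6, 5, 6 = 28 seats, so the divisor must be adjusted.
With modified divisor 840: modified quotas Amber 11.843, Red 7.044, Green 6.086, Silver 7.177.
Rounding down: Amber 11, Red 7, Green 6, Silver 7 (total 31).
Amber receives 11.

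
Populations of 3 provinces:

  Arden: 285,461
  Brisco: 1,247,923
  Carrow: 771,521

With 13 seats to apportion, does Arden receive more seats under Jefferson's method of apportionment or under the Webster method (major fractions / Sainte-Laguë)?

Jefferson: Arden 1, Brisco 8, Carrow 4.
Webster: Arden 2, Brisco 7, Carrow 4.
Arden gets 1 under Jefferson and 2 under Webster.

Webster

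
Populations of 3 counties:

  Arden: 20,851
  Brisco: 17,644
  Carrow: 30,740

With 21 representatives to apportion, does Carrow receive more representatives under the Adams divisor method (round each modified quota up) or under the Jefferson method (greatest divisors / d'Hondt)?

Adams: Arden 6, Brisco 6, Carrow 9.
Jefferson: Arden 6, Brisco 5, Carrow 10.
Carrow gets 9 under Adams and 10 under Jefferson.

Jefferson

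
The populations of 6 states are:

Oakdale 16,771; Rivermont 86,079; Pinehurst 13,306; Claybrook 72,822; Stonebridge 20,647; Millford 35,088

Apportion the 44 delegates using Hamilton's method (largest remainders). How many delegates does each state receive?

Total 244713; standard divisor 244713/44 ≈ 5561.659.
Standard quotas: Oakdale 3.0155, Rivermont 15.4772, Pinehurst 2.3925, Claybrook 13.0936, Stonebridge 3.7124, Millford 6.3089.
Lower quotas: Oakdale 3, Rivermont 15, Pinehurst 2, Claybrook 13, Stonebridge 3, Millford 6 (sum 42, leaving 2 seats).
Remainders in descending order: Stonebridge 0.7124, Rivermont 0.4772, Pinehurst 0.3925, Millford 0.3089, Claybrook 0.0936, Oakdale 0.0155.
Largest remainders: Stonebridge, Rivermont receive the extra seats.

Oakdale=3, Rivermont=16, Pinehurst=2, Claybrook=13, Stonebridge=4, Millford=6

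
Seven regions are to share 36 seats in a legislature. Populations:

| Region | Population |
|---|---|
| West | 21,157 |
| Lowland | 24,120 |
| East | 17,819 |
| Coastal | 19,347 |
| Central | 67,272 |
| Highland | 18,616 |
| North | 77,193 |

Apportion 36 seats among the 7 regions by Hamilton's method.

The standard divisor is 245524/36 ≈ 6820.111.
Standard quotas: West 3.1021, Lowland 3.5366, East 2.6127, Coastal 2.8368, Central 9.8638, Highland 2.7296, North 11.3184.
Lower quotas: West 3, Lowland 3, East 2, Coastal 2, Central 9, Highland 2, North 11 (sum 32, leaving 4 seats).
Remainders in descending order: Central 0.8638, Coastal 0.8368, Highland 0.7296, East 0.6127, Lowland 0.5366, North 0.3184, West 0.1021.
Largest remainders: Central, Coastal, Highland, East receive the extra seats.

West: 3; Lowland: 3; East: 3; Coastal: 3; Central: 10; Highland: 3; North: 11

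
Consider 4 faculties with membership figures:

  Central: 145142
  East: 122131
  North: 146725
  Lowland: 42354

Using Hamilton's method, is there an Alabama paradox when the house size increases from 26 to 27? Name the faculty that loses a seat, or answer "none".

Lowland

At 26 seats: Central 8, East 7, North 8, Lowland 3.
At 27 seats: Central 9, East 7, North 9, Lowland 2.
Lowland drops from 3 to 2.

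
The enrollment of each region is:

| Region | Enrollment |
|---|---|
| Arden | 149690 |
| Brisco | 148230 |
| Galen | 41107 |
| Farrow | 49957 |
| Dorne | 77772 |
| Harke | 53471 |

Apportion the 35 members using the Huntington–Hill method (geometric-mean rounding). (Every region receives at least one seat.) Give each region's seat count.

Arden 10, Brisco 10, Galen 3, Farrow 3, Dorne 5, Harke 4

With divisor 14929: modified quotas Arden 10.027, Brisco 9.929, Galen 2.753, Farrow 3.346, Dorne 5.209, Harke 3.582.
Geometric-mean thresholds: Arden √(10·11)=10.488, Brisco √(9·10)=9.487, Galen √(2·3)=2.449, Farrow √(3·4)=3.464, Dorne √(5·6)=5.477, Harke √(3·4)=3.464.
Each quota rounded against its threshold gives Arden 10, Brisco 10, Galen 3, Farrow 3, Dorne 5, Harke 4 (total 35).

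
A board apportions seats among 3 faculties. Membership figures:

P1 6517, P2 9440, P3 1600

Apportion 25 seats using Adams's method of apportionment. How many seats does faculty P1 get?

Standard divisor 17557/25 ≈ 702.28; standard quotas: P1 9.280, P2 13.442, P3 2.278.
Rounding up gives 10, 14, 3 = 27 seats, so the divisor must be adjusted.
With modified divisor 760: modified quotas P1 8.575, P2 12.421, P3 2.105.
Rounding up: P1 9, P2 13, P3 3 (total 25).
P1 receives 9.

9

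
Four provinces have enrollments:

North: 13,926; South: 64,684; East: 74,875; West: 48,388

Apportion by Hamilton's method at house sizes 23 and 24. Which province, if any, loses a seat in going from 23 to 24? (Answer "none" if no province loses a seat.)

At 23 seats: North 2, South 7, East 9, West 5.
At 24 seats: North 1, South 8, East 9, West 6.
North drops from 2 to 1.

North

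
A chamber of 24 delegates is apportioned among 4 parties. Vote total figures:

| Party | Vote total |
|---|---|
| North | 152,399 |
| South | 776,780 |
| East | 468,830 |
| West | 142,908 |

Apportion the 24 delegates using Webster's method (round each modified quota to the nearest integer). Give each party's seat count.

Standard divisor 1540917/24 ≈ 64204.875; standard quotas: North 2.374, South 12.098, East 7.302, West 2.226.
Rounding to the nearest integer gives 2, 12, 7, 2 = 23 seats, so the divisor must be adjusted.
With modified divisor 62300: modified quotas North 2.446, South 12.468, East 7.525, West 2.294.
Rounding to the nearest integer: North 2, South 12, East 8, West 2 (total 24).

North 2; South 12; East 8; West 2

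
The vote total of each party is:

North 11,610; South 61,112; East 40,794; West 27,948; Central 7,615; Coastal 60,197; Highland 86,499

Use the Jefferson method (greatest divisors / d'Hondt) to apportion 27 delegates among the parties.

Standard divisor 295775/27 ≈ 10954.63; standard quotas: North 1.060, South 5.579, East 3.724, West 2.551, Central 0.695, Coastal 5.495, Highland 7.896.
Rounding down gives 1, 5, 3, 2, 0, 5, 7 = 23 seats, so the divisor must be adjusted.
With modified divisor 9800: modified quotas North 1.185, South 6.236, East 4.163, West 2.852, Central 0.777, Coastal 6.143, Highland 8.826.
Rounding down: North 1, South 6, East 4, West 2, Central 0, Coastal 6, Highland 8 (total 27).

North=1, South=6, East=4, West=2, Central=0, Coastal=6, Highland=8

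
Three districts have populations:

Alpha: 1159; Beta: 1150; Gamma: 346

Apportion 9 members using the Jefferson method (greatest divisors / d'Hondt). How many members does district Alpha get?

Standard divisor 2655/9 ≈ 295; standard quotas: Alpha 3.929, Beta 3.898, Gamma 1.173.
Rounding down gives 3, 3, 1 = 7 seats, so the divisor must be adjusted.
With modified divisor 260: modified quotas Alpha 4.458, Beta 4.423, Gamma 1.331.
Rounding down: Alpha 4, Beta 4, Gamma 1 (total 9).
Alpha receives 4.

4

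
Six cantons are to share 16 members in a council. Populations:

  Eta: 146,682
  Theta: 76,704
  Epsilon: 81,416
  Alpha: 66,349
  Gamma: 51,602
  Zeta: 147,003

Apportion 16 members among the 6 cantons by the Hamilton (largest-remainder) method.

Eta 4; Theta 2; Epsilon 2; Alpha 2; Gamma 2; Zeta 4

The standard divisor is 569756/16 ≈ 35609.75.
Standard quotas: Eta 4.1192, Theta 2.1540, Epsilon 2.2863, Alpha 1.8632, Gamma 1.4491, Zeta 4.1282.
Lower quotas: Eta 4, Theta 2, Epsilon 2, Alpha 1, Gamma 1, Zeta 4 (sum 14, leaving 2 seats).
Remainders in descending order: Alpha 0.8632, Gamma 0.4491, Epsilon 0.2863, Theta 0.1540, Zeta 0.1282, Eta 0.1192.
The surplus seats go to Alpha, Gamma.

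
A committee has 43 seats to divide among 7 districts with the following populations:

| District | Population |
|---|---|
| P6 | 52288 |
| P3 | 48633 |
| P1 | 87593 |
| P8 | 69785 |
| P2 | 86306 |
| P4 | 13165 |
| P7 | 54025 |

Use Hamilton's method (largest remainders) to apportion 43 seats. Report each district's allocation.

P6 6; P3 5; P1 9; P8 7; P2 9; P4 1; P7 6

Standard divisor: 411795 ÷ 43 ≈ 9576.628.
Standard quotas: P6 5.4600, P3 5.0783, P1 9.1465, P8 7.2870, P2 9.0121, P4 1.3747, P7 5.6413.
Lower quotas: P6 5, P3 5, P1 9, P8 7, P2 9, P4 1, P7 5 (sum 41, leaving 2 seats).
Remainders in descending order: P7 0.6413, P6 0.4600, P4 0.3747, P8 0.2870, P1 0.1465, P3 0.0783, P2 0.0121.
Largest remainders: P7, P6 receive the extra seats.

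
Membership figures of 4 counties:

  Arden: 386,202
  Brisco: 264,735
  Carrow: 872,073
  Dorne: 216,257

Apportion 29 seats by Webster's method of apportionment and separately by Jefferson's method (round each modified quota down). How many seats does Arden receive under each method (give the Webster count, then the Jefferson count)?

Webster: Arden 6, Brisco 4, Carrow 15, Dorne 4.
Jefferson: Arden 7, Brisco 4, Carrow 15, Dorne 3.
Arden gets 6 under Webster and 7 under Jefferson.

6 and 7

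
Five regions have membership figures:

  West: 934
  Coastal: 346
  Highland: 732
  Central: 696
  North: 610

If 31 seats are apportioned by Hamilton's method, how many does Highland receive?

Standard divisor: 3318 ÷ 31 ≈ 107.032.
Standard quotas: West 8.726, Coastal 3.233, Highland 6.839, Central 6.503, North 5.699.
Lower quotas: West 8, Coastal 3, Highland 6, Central 6, North 5 (sum 28, leaving 3 seats).
Remainders in descending order: Highland 0.839, West 0.726, North 0.699, Central 0.503, Coastal 0.233.
The surplus seats go to Highland, West, North.
Highland receives 7.

7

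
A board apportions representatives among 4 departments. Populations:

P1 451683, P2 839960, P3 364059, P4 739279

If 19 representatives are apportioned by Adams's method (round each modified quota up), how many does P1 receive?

Standard divisor 2394981/19 ≈ 126051.632; standard quotas: P1 3.583, P2 6.664, P3 2.888, P4 5.865.
Rounding up gives 4, 7, 3, 6 = 20 seats, so the divisor must be adjusted.
With modified divisor 143900: modified quotas P1 3.139, P2 5.837, P3 2.530, P4 5.137.
Rounding up: P1 4, P2 6, P3 3, P4 6 (total 19).
P1 receives 4.

4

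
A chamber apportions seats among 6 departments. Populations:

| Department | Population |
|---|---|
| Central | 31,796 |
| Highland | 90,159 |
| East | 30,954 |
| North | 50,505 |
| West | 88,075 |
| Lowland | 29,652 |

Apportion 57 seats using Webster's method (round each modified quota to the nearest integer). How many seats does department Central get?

6

Standard divisor 321141/57 ≈ 5634.053; standard quotas: Central 5.644, Highland 16.003, East 5.494, North 8.964, West 15.633, Lowland 5.263.
Rounding to the nearest integer gives Central 6, Highland 16, East 5, North 9, West 16, Lowland 5 — total 57, matching the house size, so no adjustment is needed.
Central receives 6.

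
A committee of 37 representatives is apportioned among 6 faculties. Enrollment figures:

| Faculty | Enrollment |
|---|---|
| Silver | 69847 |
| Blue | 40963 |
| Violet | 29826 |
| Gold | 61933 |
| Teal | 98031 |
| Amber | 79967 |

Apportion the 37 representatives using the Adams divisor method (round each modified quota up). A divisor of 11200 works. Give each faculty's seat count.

With modified divisor 11200: modified quotas Silver 6.236, Blue 3.657, Violet 2.663, Gold 5.530, Teal 8.753, Amber 7.140.
Rounding up: Silver 7, Blue 4, Violet 3, Gold 6, Teal 9, Amber 8 (total 37).

Silver 7, Blue 4, Violet 3, Gold 6, Teal 9, Amber 8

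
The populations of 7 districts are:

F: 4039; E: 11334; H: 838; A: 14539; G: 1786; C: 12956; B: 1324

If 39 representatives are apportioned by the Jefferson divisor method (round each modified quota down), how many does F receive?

Standard divisor 46816/39 ≈ 1200.41; standard quotas: F 3.365, E 9.442, H 0.698, A 12.112, G 1.488, C 10.793, B 1.103.
Rounding down gives 3, 9, 0, 12, 1, 10, 1 = 36 seats, so the divisor must be adjusted.
With modified divisor 1100: modified quotas F 3.672, E 10.304, H 0.762, A 13.217, G 1.624, C 11.778, B 1.204.
Rounding down: F 3, E 10, H 0, A 13, G 1, C 11, B 1 (total 39).
F receives 3.

3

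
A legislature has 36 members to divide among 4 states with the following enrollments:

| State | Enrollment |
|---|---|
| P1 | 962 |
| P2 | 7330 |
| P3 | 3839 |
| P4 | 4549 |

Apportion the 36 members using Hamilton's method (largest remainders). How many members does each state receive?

P1 2, P2 16, P3 8, P4 10

Total 16680; standard divisor 16680/36 ≈ 463.333.
Standard quotas: P1 2.0763, P2 15.8201, P3 8.2856, P4 9.8180.
Lower quotas: P1 2, P2 15, P3 8, P4 9 (sum 34, leaving 2 seats).
Remainders in descending order: P2 0.8201, P4 0.8180, P3 0.2856, P1 0.0763.
The surplus seats go to P2, P4.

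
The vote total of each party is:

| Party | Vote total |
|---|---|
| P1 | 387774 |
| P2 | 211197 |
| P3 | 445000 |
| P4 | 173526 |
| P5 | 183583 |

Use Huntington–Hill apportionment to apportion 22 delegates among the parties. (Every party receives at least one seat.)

P1 6, P2 3, P3 7, P4 3, P5 3

With divisor 64816: modified quotas P1 5.983, P2 3.258, P3 6.866, P4 2.677, P5 2.832.
Geometric-mean thresholds: P1 √(5·6)=5.477, P2 √(3·4)=3.464, P3 √(6·7)=6.481, P4 √(2·3)=2.449, P5 √(2·3)=2.449.
Each quota rounded against its threshold gives P1 6, P2 3, P3 7, P4 3, P5 3 (total 22).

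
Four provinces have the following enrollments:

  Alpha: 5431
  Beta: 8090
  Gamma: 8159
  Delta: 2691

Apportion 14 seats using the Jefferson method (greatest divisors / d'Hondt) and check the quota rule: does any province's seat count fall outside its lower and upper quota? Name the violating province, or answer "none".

Standard quotas: Alpha 3.120, Beta 4.647, Gamma 4.687, Delta 1.546.
Jefferson allocation: Alpha 3, Beta 5, Gamma 5, Delta 1.
Every allocation lies between the lower and upper quota.

none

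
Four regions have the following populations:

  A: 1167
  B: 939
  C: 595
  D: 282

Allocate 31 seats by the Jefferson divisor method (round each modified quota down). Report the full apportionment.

A: 12; B: 10; C: 6; D: 3

Standard divisor 2983/31 ≈ 96.226; standard quotas: A 12.128, B 9.758, C 6.183, D 2.931.
Rounding down gives 12, 9, 6, 2 = 29 seats, so the divisor must be adjusted.
With modified divisor 90: modified quotas A 12.967, B 10.433, C 6.611, D 3.133.
Rounding down: A 12, B 10, C 6, D 3 (total 31).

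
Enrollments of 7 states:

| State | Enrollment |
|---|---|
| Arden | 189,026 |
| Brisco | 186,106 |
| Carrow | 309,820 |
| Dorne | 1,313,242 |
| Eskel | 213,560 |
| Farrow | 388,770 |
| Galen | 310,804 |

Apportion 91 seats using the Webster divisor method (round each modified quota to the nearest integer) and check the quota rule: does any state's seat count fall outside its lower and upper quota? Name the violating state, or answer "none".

Dorne

Standard quotas: Arden 5.908, Brisco 5.817, Carrow 9.684, Dorne 41.048, Eskel 6.675, Farrow 12.152, Galen 9.715.
Webster allocation: Arden 6, Brisco 6, Carrow 10, Dorne 40, Eskel 7, Farrow 12, Galen 10.
Dorne has quota 41.048 (lower 41, upper 42) but receives 40 — outside the quota interval.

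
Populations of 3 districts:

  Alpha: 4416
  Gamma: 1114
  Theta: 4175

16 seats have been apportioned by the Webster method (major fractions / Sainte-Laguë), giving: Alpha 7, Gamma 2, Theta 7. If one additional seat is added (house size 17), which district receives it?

Alpha

Priority for the next seat is population ÷ (current seats + 0.5).
Priorities: Alpha 588.800, Gamma 445.600, Theta 556.667.
Highest priority: Alpha.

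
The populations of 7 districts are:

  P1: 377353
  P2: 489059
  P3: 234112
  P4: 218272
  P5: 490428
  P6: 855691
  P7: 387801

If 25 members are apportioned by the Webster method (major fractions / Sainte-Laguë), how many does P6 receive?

Standard divisor 3052716/25 ≈ 122108.64; standard quotas: P1 3.090, P2 4.005, P3 1.917, P4 1.788, P5 4.016, P6 7.008, P7 3.176.
Rounding to the nearest integer gives P1 3, P2 4, P3 2, P4 2, P5 4, P6 7, P7 3 — total 25, matching the house size, so no adjustment is needed.
P6 receives 7.

7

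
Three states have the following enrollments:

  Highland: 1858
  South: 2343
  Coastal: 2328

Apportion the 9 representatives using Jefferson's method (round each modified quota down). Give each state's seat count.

Standard divisor 6529/9 ≈ 725.444; standard quotas: Highland 2.561, South 3.230, Coastal 3.209.
Rounding down gives 2, 3, 3 = 8 seats, so the divisor must be adjusted.
With modified divisor 600: modified quotas Highland 3.097, South 3.905, Coastal 3.880.
Rounding down: Highland 3, South 3, Coastal 3 (total 9).

Highland 3, South 3, Coastal 3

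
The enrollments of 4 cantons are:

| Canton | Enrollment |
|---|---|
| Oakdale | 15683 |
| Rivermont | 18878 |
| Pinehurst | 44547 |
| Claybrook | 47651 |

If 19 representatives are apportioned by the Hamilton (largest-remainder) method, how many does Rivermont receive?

Total 126759; standard divisor 126759/19 ≈ 6671.526.
Standard quotas: Oakdale 2.3507, Rivermont 2.8296, Pinehurst 6.6772, Claybrook 7.1424.
Lower quotas: Oakdale 2, Rivermont 2, Pinehurst 6, Claybrook 7 (sum 17, leaving 2 seats).
Remainders in descending order: Rivermont 0.8296, Pinehurst 0.6772, Oakdale 0.3507, Claybrook 0.1424.
The surplus seats go to Rivermont, Pinehurst.
Rivermont receives 3.

3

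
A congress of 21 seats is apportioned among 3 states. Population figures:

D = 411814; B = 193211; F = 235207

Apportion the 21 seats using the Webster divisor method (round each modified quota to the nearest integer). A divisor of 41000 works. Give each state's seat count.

With modified divisor 41000: modified quotas D 10.044, B 4.712, F 5.737.
Rounding to the nearest integer: D 10, B 5, F 6 (total 21).

D: 10, B: 5, F: 6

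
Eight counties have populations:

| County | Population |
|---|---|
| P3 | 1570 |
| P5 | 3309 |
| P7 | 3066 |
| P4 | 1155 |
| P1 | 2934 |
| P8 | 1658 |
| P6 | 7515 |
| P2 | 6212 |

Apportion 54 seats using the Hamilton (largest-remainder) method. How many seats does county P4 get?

2

Standard divisor: 27419 ÷ 54 ≈ 507.759.
Standard quotas: P3 3.0920, P5 6.5169, P7 6.0383, P4 2.2747, P1 5.7783, P8 3.2653, P6 14.8003, P2 12.2341.
Lower quotas: P3 3, P5 6, P7 6, P4 2, P1 5, P8 3, P6 14, P2 12 (sum 51, leaving 3 seats).
Remainders in descending order: P6 0.8003, P1 0.7783, P5 0.5169, P4 0.2747, P8 0.2653, P2 0.2341, P3 0.0920, P7 0.0383.
Largest remainders: P6, P1, P5 receive the extra seats.
P4 receives 2.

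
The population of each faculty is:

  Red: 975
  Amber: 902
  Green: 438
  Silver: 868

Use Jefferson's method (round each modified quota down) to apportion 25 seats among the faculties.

Standard divisor 3183/25 ≈ 127.32; standard quotas: Red 7.658, Amber 7.085, Green 3.440, Silver 6.817.
Rounding down gives 7, 7, 3, 6 = 23 seats, so the divisor must be adjusted.
With modified divisor 120: modified quotas Red 8.125, Amber 7.517, Green 3.650, Silver 7.233.
Rounding down: Red 8, Amber 7, Green 3, Silver 7 (total 25).

Red=8, Amber=7, Green=3, Silver=7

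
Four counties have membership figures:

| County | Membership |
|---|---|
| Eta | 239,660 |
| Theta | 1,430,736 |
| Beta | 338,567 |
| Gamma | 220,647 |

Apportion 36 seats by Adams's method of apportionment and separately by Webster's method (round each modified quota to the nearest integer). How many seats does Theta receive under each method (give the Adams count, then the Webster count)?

22 and 23

Adams: Eta 4, Theta 22, Beta 6, Gamma 4.
Webster: Eta 4, Theta 23, Beta 5, Gamma 4.
Theta gets 22 under Adams and 23 under Webster.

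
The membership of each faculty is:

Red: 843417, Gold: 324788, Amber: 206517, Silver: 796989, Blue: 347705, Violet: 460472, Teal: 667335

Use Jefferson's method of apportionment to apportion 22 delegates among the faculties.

Standard divisor 3647223/22 ≈ 165782.864; standard quotas: Red 5.087, Gold 1.959, Amber 1.246, Silver 4.807, Blue 2.097, Violet 2.778, Teal 4.025.
Rounding down gives 5, 1, 1, 4, 2, 2, 4 = 19 seats, so the divisor must be adjusted.
With modified divisor 147000: modified quotas Red 5.738, Gold 2.209, Amber 1.405, Silver 5.422, Blue 2.365, Violet 3.132, Teal 4.540.
Rounding down: Red 5, Gold 2, Amber 1, Silver 5, Blue 2, Violet 3, Teal 4 (total 22).

Red 5, Gold 2, Amber 1, Silver 5, Blue 2, Violet 3, Teal 4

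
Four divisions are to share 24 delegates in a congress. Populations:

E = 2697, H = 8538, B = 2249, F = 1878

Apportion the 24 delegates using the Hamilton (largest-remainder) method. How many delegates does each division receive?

The standard divisor is 15362/24 ≈ 640.083.
Standard quotas: E 4.2135, H 13.3389, B 3.5136, F 2.9340.
Lower quotas: E 4, H 13, B 3, F 2 (sum 22, leaving 2 seats).
Remainders in descending order: F 0.9340, B 0.5136, H 0.3389, E 0.2135.
Largest remainders: F, B receive the extra seats.

E=4; H=13; B=4; F=3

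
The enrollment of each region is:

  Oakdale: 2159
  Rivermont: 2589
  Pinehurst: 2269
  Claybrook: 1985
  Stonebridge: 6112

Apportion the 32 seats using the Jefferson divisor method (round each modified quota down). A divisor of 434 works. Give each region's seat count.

Oakdale: 4; Rivermont: 5; Pinehurst: 5; Claybrook: 4; Stonebridge: 14

With modified divisor 434: modified quotas Oakdale 4.975, Rivermont 5.965, Pinehurst 5.228, Claybrook 4.574, Stonebridge 14.083.
Rounding down: Oakdale 4, Rivermont 5, Pinehurst 5, Claybrook 4, Stonebridge 14 (total 32).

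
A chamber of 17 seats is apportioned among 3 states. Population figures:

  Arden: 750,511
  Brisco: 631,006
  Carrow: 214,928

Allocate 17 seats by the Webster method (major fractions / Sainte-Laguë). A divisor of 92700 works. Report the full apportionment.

Arden 8, Brisco 7, Carrow 2

With modified divisor 92700: modified quotas Arden 8.096, Brisco 6.807, Carrow 2.319.
Rounding to the nearest integer: Arden 8, Brisco 7, Carrow 2 (total 17).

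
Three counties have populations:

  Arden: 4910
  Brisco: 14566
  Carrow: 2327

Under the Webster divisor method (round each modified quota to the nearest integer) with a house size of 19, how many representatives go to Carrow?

Standard divisor 21803/19 ≈ 1147.526; standard quotas: Arden 4.279, Brisco 12.693, Carrow 2.028.
Rounding to the nearest integer gives Arden 4, Brisco 13, Carrow 2 — total 19, matching the house size, so no adjustment is needed.
Carrow receives 2.

2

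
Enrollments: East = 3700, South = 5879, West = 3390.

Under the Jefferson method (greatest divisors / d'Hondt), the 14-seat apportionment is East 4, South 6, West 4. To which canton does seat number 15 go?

Priority for the next seat is population ÷ (current seats + 1).
Priorities: East 740.000, South 839.857, West 678.000.
Highest priority: South.

South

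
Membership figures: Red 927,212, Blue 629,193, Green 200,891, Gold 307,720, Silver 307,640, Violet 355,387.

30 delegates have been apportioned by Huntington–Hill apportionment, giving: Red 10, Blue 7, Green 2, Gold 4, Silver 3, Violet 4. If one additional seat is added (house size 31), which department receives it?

Priority for the next seat is population ÷ (√(s·(s+1))).
Priorities: Red 88406.195, Blue 84079.451, Green 82013.407, Gold 68808.284, Silver 88808.018, Violet 79466.949.
Highest priority: Silver.

Silver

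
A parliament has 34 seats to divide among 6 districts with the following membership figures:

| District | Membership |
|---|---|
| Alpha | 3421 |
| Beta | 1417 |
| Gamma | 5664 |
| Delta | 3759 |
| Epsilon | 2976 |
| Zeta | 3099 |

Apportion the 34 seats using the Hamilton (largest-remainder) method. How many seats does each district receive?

Alpha=6; Beta=2; Gamma=10; Delta=6; Epsilon=5; Zeta=5

Standard divisor: 20336 ÷ 34 ≈ 598.118.
Standard quotas: Alpha 5.7196, Beta 2.3691, Gamma 9.4697, Delta 6.2847, Epsilon 4.9756, Zeta 5.1813.
Lower quotas: Alpha 5, Beta 2, Gamma 9, Delta 6, Epsilon 4, Zeta 5 (sum 31, leaving 3 seats).
Remainders in descending order: Epsilon 0.9756, Alpha 0.7196, Gamma 0.4697, Beta 0.3691, Delta 0.2847, Zeta 0.1813.
The surplus seats go to Epsilon, Alpha, Gamma.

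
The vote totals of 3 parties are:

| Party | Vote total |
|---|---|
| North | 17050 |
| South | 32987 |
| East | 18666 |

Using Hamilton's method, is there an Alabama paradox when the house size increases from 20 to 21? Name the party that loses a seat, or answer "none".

none

At 20 seats: North 5, South 10, East 5.
At 21 seats: North 5, South 10, East 6.
No party's allocation decreased.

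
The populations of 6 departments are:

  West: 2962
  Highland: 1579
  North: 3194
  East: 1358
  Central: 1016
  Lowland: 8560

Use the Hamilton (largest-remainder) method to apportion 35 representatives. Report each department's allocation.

Total 18669; standard divisor 18669/35 ≈ 533.4.
Standard quotas: West 5.5531, Highland 2.9603, North 5.9880, East 2.5459, Central 1.9048, Lowland 16.0480.
Lower quotas: West 5, Highland 2, North 5, East 2, Central 1, Lowland 16 (sum 31, leaving 4 seats).
Remainders in descending order: North 0.9880, Highland 0.9603, Central 0.9048, West 0.5531, East 0.5459, Lowland 0.0480.
Largest remainders: North, Highland, Central, West receive the extra seats.

West 6, Highland 3, North 6, East 2, Central 2, Lowland 16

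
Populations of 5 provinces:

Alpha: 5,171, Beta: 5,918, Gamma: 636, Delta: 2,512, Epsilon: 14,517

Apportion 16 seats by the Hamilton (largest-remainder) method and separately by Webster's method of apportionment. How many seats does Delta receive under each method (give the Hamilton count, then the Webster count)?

2 and 1

Hamilton: Alpha 3, Beta 3, Gamma 0, Delta 2, Epsilon 8.
Webster: Alpha 3, Beta 3, Gamma 0, Delta 1, Epsilon 9.
Delta gets 2 under Hamilton and 1 under Webster.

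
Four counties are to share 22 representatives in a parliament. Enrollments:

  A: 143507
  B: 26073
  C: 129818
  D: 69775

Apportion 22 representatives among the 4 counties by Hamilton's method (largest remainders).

Total 369173; standard divisor 369173/22 ≈ 16780.591.
Standard quotas: A 8.5520, B 1.5538, C 7.7362, D 4.1581.
Lower quotas: A 8, B 1, C 7, D 4 (sum 20, leaving 2 seats).
Remainders in descending order: C 0.7362, B 0.5538, A 0.5520, D 0.1581.
Largest remainders: C, B receive the extra seats.

A 8, B 2, C 8, D 4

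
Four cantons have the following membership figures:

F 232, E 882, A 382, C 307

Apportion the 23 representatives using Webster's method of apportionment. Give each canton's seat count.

F 3; E 11; A 5; C 4

Standard divisor 1803/23 ≈ 78.391; standard quotas: F 2.960, E 11.251, A 4.873, C 3.916.
Rounding to the nearest integer gives F 3, E 11, A 5, C 4 — total 23, matching the house size, so no adjustment is needed.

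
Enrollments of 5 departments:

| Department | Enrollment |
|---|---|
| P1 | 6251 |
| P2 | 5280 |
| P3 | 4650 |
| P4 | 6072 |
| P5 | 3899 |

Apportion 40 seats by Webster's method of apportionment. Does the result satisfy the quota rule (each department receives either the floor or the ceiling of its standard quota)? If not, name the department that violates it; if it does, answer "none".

Standard quotas: P1 9.561, P2 8.076, P3 7.112, P4 9.287, P5 5.964.
Webster allocation: P1 10, P2 8, P3 7, P4 9, P5 6.
Every allocation lies between the lower and upper quota.

none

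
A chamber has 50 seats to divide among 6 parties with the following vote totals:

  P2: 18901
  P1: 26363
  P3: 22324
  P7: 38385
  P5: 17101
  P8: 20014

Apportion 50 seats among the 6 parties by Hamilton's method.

Total 143088; standard divisor 143088/50 ≈ 2861.76.
Standard quotas: P2 6.6047, P1 9.2122, P3 7.8008, P7 13.4131, P5 5.9757, P8 6.9936.
Lower quotas: P2 6, P1 9, P3 7, P7 13, P5 5, P8 6 (sum 46, leaving 4 seats).
Remainders in descending order: P8 0.9936, P5 0.9757, P3 0.8008, P2 0.6047, P7 0.4131, P1 0.2122.
The surplus seats go to P8, P5, P3, P2.

P2 7, P1 9, P3 8, P7 13, P5 6, P8 7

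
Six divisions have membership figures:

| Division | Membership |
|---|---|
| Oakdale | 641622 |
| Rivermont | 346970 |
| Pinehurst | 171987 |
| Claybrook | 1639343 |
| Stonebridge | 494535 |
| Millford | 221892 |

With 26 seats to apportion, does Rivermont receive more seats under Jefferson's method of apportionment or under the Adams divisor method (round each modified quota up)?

Jefferson: Oakdale 5, Rivermont 2, Pinehurst 1, Claybrook 13, Stonebridge 4, Millford 1.
Adams: Oakdale 4, Rivermont 3, Pinehurst 2, Claybrook 11, Stonebridge 4, Millford 2.
Rivermont gets 2 under Jefferson and 3 under Adams.

Adams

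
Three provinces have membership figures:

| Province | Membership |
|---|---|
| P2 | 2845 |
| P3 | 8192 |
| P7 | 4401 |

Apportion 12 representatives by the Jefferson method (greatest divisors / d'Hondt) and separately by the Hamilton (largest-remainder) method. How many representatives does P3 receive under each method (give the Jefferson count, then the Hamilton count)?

7 and 6

Jefferson: P2 2, P3 7, P7 3.
Hamilton: P2 2, P3 6, P7 4.
P3 gets 7 under Jefferson and 6 under Hamilton.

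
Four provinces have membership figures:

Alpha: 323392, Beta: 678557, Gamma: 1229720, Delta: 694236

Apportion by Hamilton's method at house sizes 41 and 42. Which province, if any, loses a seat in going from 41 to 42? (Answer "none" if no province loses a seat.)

Alpha

At 41 seats: Alpha 5, Beta 9, Gamma 17, Delta 10.
At 42 seats: Alpha 4, Beta 10, Gamma 18, Delta 10.
Alpha drops from 5 to 4.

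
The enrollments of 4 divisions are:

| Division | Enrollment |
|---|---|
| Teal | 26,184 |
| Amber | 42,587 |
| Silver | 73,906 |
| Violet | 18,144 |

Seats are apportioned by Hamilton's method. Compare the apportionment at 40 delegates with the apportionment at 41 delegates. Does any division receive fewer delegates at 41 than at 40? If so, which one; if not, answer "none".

Violet

At 40 seats: Teal 6, Amber 11, Silver 18, Violet 5.
At 41 seats: Teal 7, Amber 11, Silver 19, Violet 4.
Violet drops from 5 to 4.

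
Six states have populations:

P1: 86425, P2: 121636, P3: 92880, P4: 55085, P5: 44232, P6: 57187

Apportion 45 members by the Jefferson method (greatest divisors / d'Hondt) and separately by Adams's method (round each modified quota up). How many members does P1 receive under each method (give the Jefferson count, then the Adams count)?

9 and 8

Jefferson: P1 9, P2 12, P3 9, P4 5, P5 4, P6 6.
Adams: P1 8, P2 12, P3 9, P4 5, P5 5, P6 6.
P1 gets 9 under Jefferson and 8 under Adams.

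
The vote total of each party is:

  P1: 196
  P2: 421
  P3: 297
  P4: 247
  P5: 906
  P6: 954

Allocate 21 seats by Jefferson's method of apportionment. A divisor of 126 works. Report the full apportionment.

With modified divisor 126: modified quotas P1 1.556, P2 3.341, P3 2.357, P4 1.960, P5 7.190, P6 7.571.
Rounding down: P1 1, P2 3, P3 2, P4 1, P5 7, P6 7 (total 21).

P1 1; P2 3; P3 2; P4 1; P5 7; P6 7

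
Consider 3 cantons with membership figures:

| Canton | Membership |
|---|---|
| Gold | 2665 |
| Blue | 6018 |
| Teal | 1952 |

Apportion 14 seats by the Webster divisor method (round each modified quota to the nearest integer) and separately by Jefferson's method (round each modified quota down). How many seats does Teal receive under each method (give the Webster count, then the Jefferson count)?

3 and 2

Webster: Gold 3, Blue 8, Teal 3.
Jefferson: Gold 3, Blue 9, Teal 2.
Teal gets 3 under Webster and 2 under Jefferson.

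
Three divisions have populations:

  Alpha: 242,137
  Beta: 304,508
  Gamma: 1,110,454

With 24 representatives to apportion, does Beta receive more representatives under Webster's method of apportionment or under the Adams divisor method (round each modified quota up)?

Webster: Alpha 4, Beta 4, Gamma 16.
Adams: Alpha 4, Beta 5, Gamma 15.
Beta gets 4 under Webster and 5 under Adams.

Adams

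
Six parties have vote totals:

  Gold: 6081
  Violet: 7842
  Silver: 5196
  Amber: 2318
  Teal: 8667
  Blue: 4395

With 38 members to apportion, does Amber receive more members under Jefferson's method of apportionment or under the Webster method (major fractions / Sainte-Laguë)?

Webster

Jefferson: Gold 7, Violet 9, Silver 5, Amber 2, Teal 10, Blue 5.
Webster: Gold 7, Violet 8, Silver 6, Amber 3, Teal 9, Blue 5.
Amber gets 2 under Jefferson and 3 under Webster.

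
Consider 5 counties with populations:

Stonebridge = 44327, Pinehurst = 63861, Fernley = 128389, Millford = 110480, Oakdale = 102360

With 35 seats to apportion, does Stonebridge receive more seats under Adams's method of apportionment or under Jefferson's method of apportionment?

Adams: Stonebridge 4, Pinehurst 5, Fernley 10, Millford 8, Oakdale 8.
Jefferson: Stonebridge 3, Pinehurst 5, Fernley 10, Millford 9, Oakdale 8.
Stonebridge gets 4 under Adams and 3 under Jefferson.

Adams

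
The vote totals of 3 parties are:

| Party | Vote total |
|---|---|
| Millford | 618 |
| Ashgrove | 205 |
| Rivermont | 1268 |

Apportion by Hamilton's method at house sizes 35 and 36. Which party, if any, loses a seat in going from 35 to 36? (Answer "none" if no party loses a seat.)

Ashgrove

At 35 seats: Millford 10, Ashgrove 4, Rivermont 21.
At 36 seats: Millford 11, Ashgrove 3, Rivermont 22.
Ashgrove drops from 4 to 3.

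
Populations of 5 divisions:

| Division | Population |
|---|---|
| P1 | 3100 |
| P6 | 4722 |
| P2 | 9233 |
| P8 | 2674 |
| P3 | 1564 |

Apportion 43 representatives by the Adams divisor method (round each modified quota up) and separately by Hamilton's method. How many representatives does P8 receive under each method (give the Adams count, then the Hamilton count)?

6 and 5

Adams: P1 6, P6 10, P2 18, P8 6, P3 3.
Hamilton: P1 6, P6 10, P2 19, P8 5, P3 3.
P8 gets 6 under Adams and 5 under Hamilton.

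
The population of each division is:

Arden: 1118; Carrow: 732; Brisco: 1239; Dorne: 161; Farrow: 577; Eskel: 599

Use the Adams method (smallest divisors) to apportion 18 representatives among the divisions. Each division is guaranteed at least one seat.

Arden 4, Carrow 3, Brisco 5, Dorne 1, Farrow 2, Eskel 3

Standard divisor 4426/18 ≈ 245.889; standard quotas: Arden 4.547, Carrow 2.977, Brisco 5.039, Dorne 0.655, Farrow 2.347, Eskel 2.436.
Rounding up gives 5, 3, 6, 1, 3, 3 = 21 seats, so the divisor must be adjusted.
With modified divisor 294: modified quotas Arden 3.803, Carrow 2.490, Brisco 4.214, Dorne 0.548, Farrow 1.963, Eskel 2.037.
Rounding up: Arden 4, Carrow 3, Brisco 5, Dorne 1, Farrow 2, Eskel 3 (total 18).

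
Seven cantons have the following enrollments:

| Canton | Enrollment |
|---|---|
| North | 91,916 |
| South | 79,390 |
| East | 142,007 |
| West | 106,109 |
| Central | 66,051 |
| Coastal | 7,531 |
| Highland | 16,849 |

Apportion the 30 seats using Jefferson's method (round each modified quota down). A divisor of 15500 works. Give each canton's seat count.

With modified divisor 15500: modified quotas North 5.930, South 5.122, East 9.162, West 6.846, Central 4.261, Coastal 0.486, Highland 1.087.
Rounding down: North 5, South 5, East 9, West 6, Central 4, Coastal 0, Highland 1 (total 30).

North: 5; South: 5; East: 9; West: 6; Central: 4; Coastal: 0; Highland: 1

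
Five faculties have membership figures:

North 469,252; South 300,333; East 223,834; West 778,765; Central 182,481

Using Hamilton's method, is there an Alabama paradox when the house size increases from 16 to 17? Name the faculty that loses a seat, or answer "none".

At 16 seats: North 4, South 2, East 2, West 6, Central 2.
At 17 seats: North 4, South 3, East 2, West 7, Central 1.
Central drops from 2 to 1.

Central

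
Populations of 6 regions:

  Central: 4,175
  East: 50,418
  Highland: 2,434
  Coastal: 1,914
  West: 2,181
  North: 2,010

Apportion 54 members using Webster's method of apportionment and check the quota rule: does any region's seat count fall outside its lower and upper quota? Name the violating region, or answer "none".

East

Standard quotas: Central 3.571, East 43.125, Highland 2.082, Coastal 1.637, West 1.866, North 1.719.
Webster allocation: Central 4, East 42, Highland 2, Coastal 2, West 2, North 2.
East has quota 43.125 (lower 43, upper 44) but receives 42 — outside the quota interval.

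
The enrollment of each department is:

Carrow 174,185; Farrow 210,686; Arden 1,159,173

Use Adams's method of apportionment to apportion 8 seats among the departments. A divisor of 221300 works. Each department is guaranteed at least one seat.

With modified divisor 221300: modified quotas Carrow 0.787, Farrow 0.952, Arden 5.238.
Rounding up: Carrow 1, Farrow 1, Arden 6 (total 8).

Carrow 1; Farrow 1; Arden 6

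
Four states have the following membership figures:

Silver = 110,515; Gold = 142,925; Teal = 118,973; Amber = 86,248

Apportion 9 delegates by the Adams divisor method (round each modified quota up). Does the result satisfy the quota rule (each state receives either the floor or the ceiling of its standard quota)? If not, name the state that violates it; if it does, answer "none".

none

Standard quotas: Silver 2.169, Gold 2.805, Teal 2.335, Amber 1.692.
Adams allocation: Silver 2, Gold 3, Teal 2, Amber 2.
Every allocation lies between the lower and upper quota.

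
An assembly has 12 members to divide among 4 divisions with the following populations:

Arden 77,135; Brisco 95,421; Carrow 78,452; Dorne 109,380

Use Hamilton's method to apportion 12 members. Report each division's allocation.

Arden=2; Brisco=3; Carrow=3; Dorne=4

Total 360388; standard divisor 360388/12 ≈ 30032.333.
Standard quotas: Arden 2.5684, Brisco 3.1773, Carrow 2.6123, Dorne 3.6421.
Lower quotas: Arden 2, Brisco 3, Carrow 2, Dorne 3 (sum 10, leaving 2 seats).
Remainders in descending order: Dorne 0.6421, Carrow 0.6123, Arden 0.5684, Brisco 0.1773.
The surplus seats go to Dorne, Carrow.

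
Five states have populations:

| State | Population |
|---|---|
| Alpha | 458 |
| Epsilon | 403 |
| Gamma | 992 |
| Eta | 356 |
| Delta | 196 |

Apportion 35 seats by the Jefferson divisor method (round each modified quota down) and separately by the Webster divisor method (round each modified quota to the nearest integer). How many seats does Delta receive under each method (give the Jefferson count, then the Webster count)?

2 and 3

Jefferson: Alpha 7, Epsilon 6, Gamma 15, Eta 5, Delta 2.
Webster: Alpha 7, Epsilon 6, Gamma 14, Eta 5, Delta 3.
Delta gets 2 under Jefferson and 3 under Webster.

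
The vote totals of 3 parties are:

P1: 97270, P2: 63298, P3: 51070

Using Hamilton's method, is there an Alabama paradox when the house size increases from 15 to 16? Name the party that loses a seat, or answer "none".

At 15 seats: P1 7, P2 4, P3 4.
At 16 seats: P1 7, P2 5, P3 4.
No party's allocation decreased.

none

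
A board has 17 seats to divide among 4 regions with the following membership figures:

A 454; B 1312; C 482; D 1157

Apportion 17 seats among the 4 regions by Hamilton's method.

A 2, B 7, C 2, D 6

Standard divisor: 3405 ÷ 17 ≈ 200.294.
Standard quotas: A 2.267, B 6.550, C 2.406, D 5.777.
Lower quotas: A 2, B 6, C 2, D 5 (sum 15, leaving 2 seats).
Remainders in descending order: D 0.777, B 0.550, C 0.406, A 0.267.
The surplus seats go to D, B.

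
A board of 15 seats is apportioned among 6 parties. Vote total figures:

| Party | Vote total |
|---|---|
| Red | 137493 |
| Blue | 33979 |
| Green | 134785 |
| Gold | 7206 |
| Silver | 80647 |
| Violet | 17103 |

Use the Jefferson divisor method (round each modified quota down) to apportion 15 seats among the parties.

Red 6, Blue 1, Green 5, Gold 0, Silver 3, Violet 0

Standard divisor 411213/15 ≈ 27414.2; standard quotas: Red 5.015, Blue 1.239, Green 4.917, Gold 0.263, Silver 2.942, Violet 0.624.
Rounding down gives 5, 1, 4, 0, 2, 0 = 12 seats, so the divisor must be adjusted.
With modified divisor 22700: modified quotas Red 6.057, Blue 1.497, Green 5.938, Gold 0.317, Silver 3.553, Violet 0.753.
Rounding down: Red 6, Blue 1, Green 5, Gold 0, Silver 3, Violet 0 (total 15).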